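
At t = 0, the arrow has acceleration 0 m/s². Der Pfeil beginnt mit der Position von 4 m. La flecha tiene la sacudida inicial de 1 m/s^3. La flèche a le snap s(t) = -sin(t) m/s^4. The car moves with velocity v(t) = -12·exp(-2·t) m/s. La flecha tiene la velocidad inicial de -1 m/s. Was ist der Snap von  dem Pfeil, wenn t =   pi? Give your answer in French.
Nous avons le snap s(t) = -sin(t). En substituant t = pi: s(pi) = 0.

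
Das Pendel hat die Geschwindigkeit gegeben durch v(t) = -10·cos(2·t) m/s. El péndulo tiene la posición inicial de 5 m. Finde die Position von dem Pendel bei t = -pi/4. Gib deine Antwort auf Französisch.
Pour résoudre ceci, nous devons prendre 1 intégrale de notre équation de la vitesse v(t) = -10·cos(2·t). La primitive de la vitesse est la position. En utilisant x(0) = 5, nous obtenons x(t) = 5 - 5·sin(2·t). En utilisant x(t) = 5 - 5·sin(2·t) et en substituant t = -pi/4, nous trouvons x = 10.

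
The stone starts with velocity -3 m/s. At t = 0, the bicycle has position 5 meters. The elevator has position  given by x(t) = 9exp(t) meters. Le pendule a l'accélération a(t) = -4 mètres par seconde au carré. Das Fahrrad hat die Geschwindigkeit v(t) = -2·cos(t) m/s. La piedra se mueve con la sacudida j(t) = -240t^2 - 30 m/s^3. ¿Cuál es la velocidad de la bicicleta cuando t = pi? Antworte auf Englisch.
We have velocity v(t) = -2·cos(t). Substituting t = pi: v(pi) = 2.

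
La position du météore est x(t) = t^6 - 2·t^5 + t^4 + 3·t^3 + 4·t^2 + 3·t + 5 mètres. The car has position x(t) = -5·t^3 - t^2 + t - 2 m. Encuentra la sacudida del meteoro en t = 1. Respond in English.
Starting from position x(t) = t^6 - 2·t^5 + t^4 + 3·t^3 + 4·t^2 + 3·t + 5, we take 3 derivatives. The derivative of position gives velocity: v(t) = 6·t^5 - 10·t^4 + 4·t^3 + 9·t^2 + 8·t + 3. Differentiating velocity, we get acceleration: a(t) = 30·t^4 - 40·t^3 + 12·t^2 + 18·t + 8. Differentiating acceleration, we get jerk: j(t) = 120·t^3 - 120·t^2 + 24·t + 18. Using j(t) = 120·t^3 - 120·t^2 + 24·t + 18 and substituting t = 1, we find j = 42.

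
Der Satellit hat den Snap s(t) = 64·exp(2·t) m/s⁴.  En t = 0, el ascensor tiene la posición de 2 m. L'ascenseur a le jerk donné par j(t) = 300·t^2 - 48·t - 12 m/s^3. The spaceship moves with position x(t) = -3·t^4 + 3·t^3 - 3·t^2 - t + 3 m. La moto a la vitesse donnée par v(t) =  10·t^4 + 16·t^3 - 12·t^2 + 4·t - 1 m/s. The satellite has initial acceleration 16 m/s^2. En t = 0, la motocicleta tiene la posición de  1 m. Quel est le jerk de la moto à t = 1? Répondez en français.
En partant de la vitesse v(t) = 10·t^4 + 16·t^3 - 12·t^2 + 4·t - 1, nous prenons 2 dérivées. La dérivée de la vitesse donne l'accélération: a(t) = 40·t^3 + 48·t^2 - 24·t + 4. En dérivant l'accélération, nous obtenons le jerk: j(t) = 120·t^2 + 96·t - 24. De l'équation du jerk j(t) = 120·t^2 + 96·t - 24, nous substituons t = 1 pour obtenir j = 192.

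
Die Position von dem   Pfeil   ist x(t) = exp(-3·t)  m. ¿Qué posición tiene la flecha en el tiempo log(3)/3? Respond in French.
En utilisant x(t) = exp(-3·t) et en substituant t = log(3)/3, nous trouvons x = 1/3.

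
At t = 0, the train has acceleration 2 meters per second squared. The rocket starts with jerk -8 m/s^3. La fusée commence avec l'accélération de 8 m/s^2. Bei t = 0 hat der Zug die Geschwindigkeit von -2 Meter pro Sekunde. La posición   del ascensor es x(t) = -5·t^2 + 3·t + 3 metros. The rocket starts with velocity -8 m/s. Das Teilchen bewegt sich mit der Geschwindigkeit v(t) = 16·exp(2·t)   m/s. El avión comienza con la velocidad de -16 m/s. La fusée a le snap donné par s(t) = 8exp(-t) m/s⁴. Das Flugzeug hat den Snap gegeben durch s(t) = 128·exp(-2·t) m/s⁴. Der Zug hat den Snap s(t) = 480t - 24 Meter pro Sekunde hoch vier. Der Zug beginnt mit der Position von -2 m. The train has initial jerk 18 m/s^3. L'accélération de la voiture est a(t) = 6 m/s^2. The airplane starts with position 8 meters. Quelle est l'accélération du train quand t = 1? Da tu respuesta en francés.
Pour résoudre ceci, nous devons prendre 2 intégrales de notre équation du snap s(t) = 480·t - 24. L'intégrale du snap, avec j(0) = 18, donne le jerk: j(t) = 240·t^2 - 24·t + 18. La primitive du jerk est l'accélération. En utilisant a(0) = 2, nous obtenons a(t) = 80·t^3 - 12·t^2 + 18·t + 2. Nous avons l'accélération a(t) = 80·t^3 - 12·t^2 + 18·t + 2. En substituant t = 1: a(1) = 88.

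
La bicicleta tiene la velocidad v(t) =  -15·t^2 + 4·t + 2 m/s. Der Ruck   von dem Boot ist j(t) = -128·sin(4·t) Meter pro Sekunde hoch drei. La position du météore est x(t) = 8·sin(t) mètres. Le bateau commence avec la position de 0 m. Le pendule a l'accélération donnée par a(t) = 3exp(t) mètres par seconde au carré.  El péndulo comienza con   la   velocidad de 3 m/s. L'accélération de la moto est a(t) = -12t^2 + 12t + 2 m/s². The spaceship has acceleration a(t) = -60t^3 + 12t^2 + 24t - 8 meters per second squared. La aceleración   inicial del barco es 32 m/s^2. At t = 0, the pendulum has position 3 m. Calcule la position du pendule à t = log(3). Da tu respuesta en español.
Partiendo de la aceleración a(t) = 3·exp(t), tomamos 2 integrales. La antiderivada de la aceleración, con v(0) = 3, da la velocidad: v(t) = 3·exp(t). Tomando ∫v(t)dt y aplicando x(0) = 3, encontramos x(t) = 3·exp(t). De la ecuación de la posición x(t) = 3·exp(t), sustituimos t = log(3) para obtener x = 9.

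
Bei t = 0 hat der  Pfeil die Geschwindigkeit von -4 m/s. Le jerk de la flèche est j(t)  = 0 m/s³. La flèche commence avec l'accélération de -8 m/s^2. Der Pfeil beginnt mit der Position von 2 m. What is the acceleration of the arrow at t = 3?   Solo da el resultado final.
The acceleration at t = 3 is a = -8.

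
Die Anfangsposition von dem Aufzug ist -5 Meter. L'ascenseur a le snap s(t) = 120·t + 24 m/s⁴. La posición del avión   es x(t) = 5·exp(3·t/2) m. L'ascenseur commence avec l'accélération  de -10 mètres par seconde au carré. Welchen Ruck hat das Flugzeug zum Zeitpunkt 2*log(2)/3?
Wir müssen unsere Gleichung für die Position x(t) = 5·exp(3·t/2) 3-mal ableiten. Mit d/dt von x(t) finden wir v(t) = 15·exp(3·t/2)/2. Die Ableitung von der Geschwindigkeit ergibt die Beschleunigung: a(t) = 45·exp(3·t/2)/4. Durch Ableiten von der Beschleunigung erhalten wir den Ruck: j(t) = 135·exp(3·t/2)/8. Aus der Gleichung für den Ruck j(t) = 135·exp(3·t/2)/8, setzen wir t = 2*log(2)/3 ein und erhalten j = 135/4.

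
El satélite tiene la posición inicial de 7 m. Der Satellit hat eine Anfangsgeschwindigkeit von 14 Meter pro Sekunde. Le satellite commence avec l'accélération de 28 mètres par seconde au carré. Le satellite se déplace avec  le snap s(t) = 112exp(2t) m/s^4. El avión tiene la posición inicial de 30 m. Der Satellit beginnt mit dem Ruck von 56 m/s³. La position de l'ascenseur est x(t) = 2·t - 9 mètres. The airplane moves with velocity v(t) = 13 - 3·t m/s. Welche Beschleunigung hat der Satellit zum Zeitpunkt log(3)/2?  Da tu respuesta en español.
Partiendo del snap s(t) = 112·exp(2·t), tomamos 2 integrales. Tomando ∫s(t)dt y aplicando j(0) = 56, encontramos j(t) = 56·exp(2·t). La antiderivada de la sacudida, con a(0) = 28, da la aceleración: a(t) = 28·exp(2·t). Tenemos la aceleración a(t) = 28·exp(2·t). Sustituyendo t = log(3)/2: a(log(3)/2) = 84.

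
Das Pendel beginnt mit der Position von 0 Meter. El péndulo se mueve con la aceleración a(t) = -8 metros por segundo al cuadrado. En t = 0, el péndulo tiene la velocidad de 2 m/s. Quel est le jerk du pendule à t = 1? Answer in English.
To solve this, we need to take 1 derivative of our acceleration equation a(t) = -8. Taking d/dt of a(t), we find j(t) = 0. Using j(t) = 0 and substituting t = 1, we find j = 0.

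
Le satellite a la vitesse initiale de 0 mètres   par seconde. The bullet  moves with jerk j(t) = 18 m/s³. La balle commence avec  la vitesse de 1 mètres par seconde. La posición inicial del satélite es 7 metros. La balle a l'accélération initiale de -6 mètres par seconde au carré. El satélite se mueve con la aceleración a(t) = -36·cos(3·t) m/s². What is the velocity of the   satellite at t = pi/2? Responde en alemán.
Wir müssen das Integral unserer Gleichung für die Beschleunigung a(t) = -36·cos(3·t) 1-mal finden. Durch Integration von der Beschleunigung und Verwendung der Anfangsbedingung v(0) = 0, erhalten wir v(t) = -12·sin(3·t). Wir haben die Geschwindigkeit v(t) = -12·sin(3·t). Durch Einsetzen von t = pi/2: v(pi/2) = 12.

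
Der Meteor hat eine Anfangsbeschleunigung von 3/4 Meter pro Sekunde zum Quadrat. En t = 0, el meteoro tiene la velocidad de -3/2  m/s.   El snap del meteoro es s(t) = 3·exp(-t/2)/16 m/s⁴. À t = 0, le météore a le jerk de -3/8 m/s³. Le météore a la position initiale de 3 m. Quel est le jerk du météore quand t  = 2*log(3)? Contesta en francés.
En partant du snap s(t) = 3·exp(-t/2)/16, nous prenons 1 primitive. L'intégrale du snap, avec j(0) = -3/8, donne le jerk: j(t) = -3·exp(-t/2)/8. Nous avons le jerk j(t) = -3·exp(-t/2)/8. En substituant t = 2*log(3): j(2*log(3)) = -1/8.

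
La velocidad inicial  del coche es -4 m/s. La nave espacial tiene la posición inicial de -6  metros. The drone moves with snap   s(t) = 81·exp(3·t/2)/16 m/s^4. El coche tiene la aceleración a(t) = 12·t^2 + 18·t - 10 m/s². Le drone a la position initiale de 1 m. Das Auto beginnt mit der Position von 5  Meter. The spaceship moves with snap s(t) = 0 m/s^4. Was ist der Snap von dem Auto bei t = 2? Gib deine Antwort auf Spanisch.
Debemos derivar nuestra ecuación de la aceleración a(t) = 12·t^2 + 18·t - 10 2 veces. La derivada de la aceleración da la sacudida: j(t) = 24·t + 18. La derivada de la sacudida da el snap: s(t) = 24. De la ecuación del snap s(t) = 24, sustituimos t = 2 para obtener s = 24.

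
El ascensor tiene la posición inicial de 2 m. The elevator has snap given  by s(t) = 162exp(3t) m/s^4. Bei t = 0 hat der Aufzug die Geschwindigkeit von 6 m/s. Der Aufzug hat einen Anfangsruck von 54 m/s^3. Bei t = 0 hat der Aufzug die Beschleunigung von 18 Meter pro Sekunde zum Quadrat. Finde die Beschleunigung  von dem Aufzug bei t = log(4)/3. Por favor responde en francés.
Pour résoudre ceci, nous devons prendre 2 intégrales de notre équation du snap s(t) = 162·exp(3·t). La primitive du snap, avec j(0) = 54, donne le jerk: j(t) = 54·exp(3·t). La primitive du jerk est l'accélération. En utilisant a(0) = 18, nous obtenons a(t) = 18·exp(3·t). En utilisant a(t) = 18·exp(3·t) et en substituant t = log(4)/3, nous trouvons a = 72.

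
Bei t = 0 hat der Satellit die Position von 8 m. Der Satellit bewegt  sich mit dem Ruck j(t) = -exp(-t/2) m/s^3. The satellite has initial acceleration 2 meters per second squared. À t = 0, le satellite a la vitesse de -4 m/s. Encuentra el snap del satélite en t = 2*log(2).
Para resolver esto, necesitamos tomar 1 derivada de nuestra ecuación de la sacudida j(t) = -exp(-t/2). Tomando d/dt de j(t), encontramos s(t) = exp(-t/2)/2. Tenemos el snap s(t) = exp(-t/2)/2. Sustituyendo t = 2*log(2): s(2*log(2)) = 1/4.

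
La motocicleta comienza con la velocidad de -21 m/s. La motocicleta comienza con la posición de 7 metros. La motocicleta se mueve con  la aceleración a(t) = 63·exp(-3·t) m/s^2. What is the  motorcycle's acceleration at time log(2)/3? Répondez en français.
Nous avons l'accélération a(t) = 63·exp(-3·t). En substituant t = log(2)/3: a(log(2)/3) = 63/2.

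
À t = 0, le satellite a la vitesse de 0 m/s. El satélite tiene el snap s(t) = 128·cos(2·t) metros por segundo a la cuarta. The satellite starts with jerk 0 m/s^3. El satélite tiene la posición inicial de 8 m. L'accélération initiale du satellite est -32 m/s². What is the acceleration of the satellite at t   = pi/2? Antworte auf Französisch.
Pour résoudre ceci, nous devons prendre 2 intégrales de notre équation du snap s(t) = 128·cos(2·t). La primitive du snap, avec j(0) = 0, donne le jerk: j(t) = 64·sin(2·t). La primitive du jerk est l'accélération. En utilisant a(0) = -32, nous obtenons a(t) = -32·cos(2·t). Nous avons l'accélération a(t) = -32·cos(2·t). En substituant t = pi/2: a(pi/2) = 32.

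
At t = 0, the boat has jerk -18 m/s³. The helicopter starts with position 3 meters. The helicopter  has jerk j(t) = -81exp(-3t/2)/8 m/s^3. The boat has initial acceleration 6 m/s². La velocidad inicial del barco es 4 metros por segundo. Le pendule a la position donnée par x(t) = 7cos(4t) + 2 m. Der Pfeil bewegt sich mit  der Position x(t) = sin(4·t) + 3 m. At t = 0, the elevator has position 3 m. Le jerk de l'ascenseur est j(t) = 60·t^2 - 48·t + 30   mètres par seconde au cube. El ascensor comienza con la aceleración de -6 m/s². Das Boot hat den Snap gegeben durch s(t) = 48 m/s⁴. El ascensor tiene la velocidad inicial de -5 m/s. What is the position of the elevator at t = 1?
Starting from jerk j(t) = 60·t^2 - 48·t + 30, we take 3 integrals. Integrating jerk and using the initial condition a(0) = -6, we get a(t) = 20·t^3 - 24·t^2 + 30·t - 6. The antiderivative of acceleration, with v(0) = -5, gives velocity: v(t) = 5·t^4 - 8·t^3 + 15·t^2 - 6·t - 5. The antiderivative of velocity is position. Using x(0) = 3, we get x(t) = t^5 - 2·t^4 + 5·t^3 - 3·t^2 - 5·t + 3. Using x(t) = t^5 - 2·t^4 + 5·t^3 - 3·t^2 - 5·t + 3 and substituting t = 1, we find x = -1.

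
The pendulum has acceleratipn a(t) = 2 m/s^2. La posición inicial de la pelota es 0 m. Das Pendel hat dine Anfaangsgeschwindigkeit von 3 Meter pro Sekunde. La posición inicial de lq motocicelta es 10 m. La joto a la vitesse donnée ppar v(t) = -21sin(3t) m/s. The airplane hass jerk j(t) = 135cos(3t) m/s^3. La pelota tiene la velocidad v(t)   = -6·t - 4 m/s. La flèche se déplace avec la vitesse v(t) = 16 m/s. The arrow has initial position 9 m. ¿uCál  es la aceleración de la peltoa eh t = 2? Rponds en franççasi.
Pour résoudre ceci, nous devons prendre 1 dérivée de notre équation de la vitesse v(t) = -6·t - 4. En prenant d/dt de v(t), nous trouvons a(t) = -6. Nous avons l'accélération a(t) = -6. En substituant t = 2: a(2) = -6.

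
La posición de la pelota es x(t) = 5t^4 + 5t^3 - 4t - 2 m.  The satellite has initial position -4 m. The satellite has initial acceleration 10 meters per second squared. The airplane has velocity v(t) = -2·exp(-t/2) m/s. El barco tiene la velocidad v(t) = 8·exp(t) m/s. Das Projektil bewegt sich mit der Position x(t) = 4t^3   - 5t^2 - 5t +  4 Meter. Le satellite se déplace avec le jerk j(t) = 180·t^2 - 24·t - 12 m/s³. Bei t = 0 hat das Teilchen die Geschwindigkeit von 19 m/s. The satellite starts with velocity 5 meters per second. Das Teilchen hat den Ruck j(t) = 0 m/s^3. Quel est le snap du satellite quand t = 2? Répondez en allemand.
Um dies zu lösen, müssen wir 1 Ableitung unserer Gleichung für den Ruck j(t) = 180·t^2 - 24·t - 12 nehmen. Durch Ableiten von dem Ruck erhalten wir den Snap: s(t) = 360·t - 24. Aus der Gleichung für den Snap s(t) = 360·t - 24, setzen wir t = 2 ein und erhalten s = 696.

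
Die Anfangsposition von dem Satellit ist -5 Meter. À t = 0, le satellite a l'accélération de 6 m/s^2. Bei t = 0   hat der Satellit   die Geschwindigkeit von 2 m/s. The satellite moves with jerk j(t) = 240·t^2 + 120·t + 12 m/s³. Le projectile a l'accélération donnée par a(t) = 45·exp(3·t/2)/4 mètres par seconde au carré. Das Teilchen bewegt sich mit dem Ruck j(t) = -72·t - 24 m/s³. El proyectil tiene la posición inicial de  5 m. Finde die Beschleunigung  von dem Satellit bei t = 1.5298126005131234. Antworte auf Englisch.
Starting from jerk j(t) = 240·t^2 + 120·t + 12, we take 1 antiderivative. Integrating jerk and using the initial condition a(0) = 6, we get a(t) = 80·t^3 + 60·t^2 + 12·t + 6. Using a(t) = 80·t^3 + 60·t^2 + 12·t + 6 and substituting t = 1.5298126005131234, we find a = 451.198235632373.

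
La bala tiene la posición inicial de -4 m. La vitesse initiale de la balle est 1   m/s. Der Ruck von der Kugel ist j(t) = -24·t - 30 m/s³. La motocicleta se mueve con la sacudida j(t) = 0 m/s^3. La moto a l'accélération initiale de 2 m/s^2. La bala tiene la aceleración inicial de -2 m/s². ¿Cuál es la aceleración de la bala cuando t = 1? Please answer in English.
To solve this, we need to take 1 antiderivative of our jerk equation j(t) = -24·t - 30. The integral of jerk, with a(0) = -2, gives acceleration: a(t) = -12·t^2 - 30·t - 2. Using a(t) = -12·t^2 - 30·t - 2 and substituting t = 1, we find a = -44.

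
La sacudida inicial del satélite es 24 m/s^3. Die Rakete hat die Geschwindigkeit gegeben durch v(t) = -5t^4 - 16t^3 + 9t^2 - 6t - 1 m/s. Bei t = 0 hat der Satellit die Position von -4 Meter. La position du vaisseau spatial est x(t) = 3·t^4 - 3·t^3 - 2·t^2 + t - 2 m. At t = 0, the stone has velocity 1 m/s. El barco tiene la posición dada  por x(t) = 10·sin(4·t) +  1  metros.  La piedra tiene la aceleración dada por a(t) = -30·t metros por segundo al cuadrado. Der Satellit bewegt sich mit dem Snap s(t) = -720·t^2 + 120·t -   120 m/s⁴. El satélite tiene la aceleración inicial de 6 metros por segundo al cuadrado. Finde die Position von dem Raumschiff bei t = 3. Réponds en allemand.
Aus der Gleichung für die Position x(t) = 3·t^4 - 3·t^3 - 2·t^2 + t - 2, setzen wir t = 3 ein und erhalten x = 145.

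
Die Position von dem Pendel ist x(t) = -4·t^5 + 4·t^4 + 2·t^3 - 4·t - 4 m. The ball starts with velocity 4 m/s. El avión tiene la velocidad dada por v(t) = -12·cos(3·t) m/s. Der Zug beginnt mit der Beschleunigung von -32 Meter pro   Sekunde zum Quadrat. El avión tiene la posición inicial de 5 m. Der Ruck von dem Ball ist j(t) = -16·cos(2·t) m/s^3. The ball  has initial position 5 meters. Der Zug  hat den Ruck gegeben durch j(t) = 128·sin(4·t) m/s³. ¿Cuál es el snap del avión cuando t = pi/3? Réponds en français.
Nous devons dériver notre équation de la vitesse v(t) = -12·cos(3·t) 3 fois. En dérivant la vitesse, nous obtenons l'accélération: a(t) = 36·sin(3·t). En prenant d/dt de a(t), nous trouvons j(t) = 108·cos(3·t). En dérivant le jerk, nous obtenons le snap: s(t) = -324·sin(3·t). Nous avons le snap s(t) = -324·sin(3·t). En substituant t = pi/3: s(pi/3) = 0.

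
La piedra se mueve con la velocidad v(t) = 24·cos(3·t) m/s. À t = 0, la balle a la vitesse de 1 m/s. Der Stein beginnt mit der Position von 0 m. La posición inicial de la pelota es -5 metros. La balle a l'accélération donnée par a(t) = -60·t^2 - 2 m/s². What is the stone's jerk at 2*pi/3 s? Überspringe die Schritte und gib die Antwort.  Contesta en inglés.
j(2*pi/3) = -216.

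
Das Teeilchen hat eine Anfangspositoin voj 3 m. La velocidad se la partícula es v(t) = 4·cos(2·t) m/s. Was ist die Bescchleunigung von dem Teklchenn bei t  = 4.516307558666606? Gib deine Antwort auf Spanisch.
Para resolver esto, necesitamos tomar 1 derivada de nuestra ecuación de la velocidad v(t) = 4·cos(2·t). La derivada de la velocidad da la aceleración: a(t) = -8·sin(2·t). Usando a(t) = -8·sin(2·t) y sustituyendo t = 4.516307558666606, encontramos a = -3.05750366250333.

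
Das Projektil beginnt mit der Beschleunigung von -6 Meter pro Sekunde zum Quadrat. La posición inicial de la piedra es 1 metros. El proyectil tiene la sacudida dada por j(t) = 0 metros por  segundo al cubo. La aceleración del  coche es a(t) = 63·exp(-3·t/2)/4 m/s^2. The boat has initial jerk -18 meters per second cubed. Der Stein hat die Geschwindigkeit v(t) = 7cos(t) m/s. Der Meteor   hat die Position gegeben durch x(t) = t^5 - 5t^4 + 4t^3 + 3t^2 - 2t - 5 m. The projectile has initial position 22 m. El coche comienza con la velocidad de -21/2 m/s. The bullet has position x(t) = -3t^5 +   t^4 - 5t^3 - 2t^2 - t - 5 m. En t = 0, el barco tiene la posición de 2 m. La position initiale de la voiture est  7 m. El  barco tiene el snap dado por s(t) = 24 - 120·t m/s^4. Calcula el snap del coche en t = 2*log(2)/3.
Para resolver esto, necesitamos tomar 2 derivadas de nuestra ecuación de la aceleración a(t) = 63·exp(-3·t/2)/4. Derivando la aceleración, obtenemos la sacudida: j(t) = -189·exp(-3·t/2)/8. La derivada de la sacudida da el snap: s(t) = 567·exp(-3·t/2)/16. De la ecuación del snap s(t) = 567·exp(-3·t/2)/16, sustituimos t = 2*log(2)/3 para obtener s = 567/32.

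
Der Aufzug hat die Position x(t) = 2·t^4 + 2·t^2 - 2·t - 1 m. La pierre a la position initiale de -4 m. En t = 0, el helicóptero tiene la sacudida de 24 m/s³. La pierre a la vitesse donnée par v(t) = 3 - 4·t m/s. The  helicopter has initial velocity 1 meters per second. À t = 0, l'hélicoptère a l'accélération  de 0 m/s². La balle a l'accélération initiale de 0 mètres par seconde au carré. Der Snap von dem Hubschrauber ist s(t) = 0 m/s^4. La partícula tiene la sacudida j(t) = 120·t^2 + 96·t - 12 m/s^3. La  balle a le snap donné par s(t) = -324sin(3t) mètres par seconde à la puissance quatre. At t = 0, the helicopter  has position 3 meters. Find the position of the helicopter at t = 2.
To solve this, we need to take 4 integrals of our snap equation s(t) = 0. Taking ∫s(t)dt and applying j(0) = 24, we find j(t) = 24. The integral of jerk is acceleration. Using a(0) = 0, we get a(t) = 24·t. The integral of acceleration, with v(0) = 1, gives velocity: v(t) = 12·t^2 + 1. Finding the integral of v(t) and using x(0) = 3: x(t) = 4·t^3 + t + 3. We have position x(t) = 4·t^3 + t + 3. Substituting t = 2: x(2) = 37.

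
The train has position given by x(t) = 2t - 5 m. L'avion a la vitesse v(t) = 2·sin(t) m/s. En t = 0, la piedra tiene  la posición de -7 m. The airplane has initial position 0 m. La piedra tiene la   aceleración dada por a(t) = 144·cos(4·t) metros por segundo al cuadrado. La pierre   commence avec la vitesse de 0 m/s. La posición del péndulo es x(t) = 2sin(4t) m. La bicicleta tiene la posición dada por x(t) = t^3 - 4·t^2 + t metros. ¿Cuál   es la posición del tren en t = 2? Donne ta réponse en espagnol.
Tenemos la posición x(t) = 2·t - 5. Sustituyendo t = 2: x(2) = -1.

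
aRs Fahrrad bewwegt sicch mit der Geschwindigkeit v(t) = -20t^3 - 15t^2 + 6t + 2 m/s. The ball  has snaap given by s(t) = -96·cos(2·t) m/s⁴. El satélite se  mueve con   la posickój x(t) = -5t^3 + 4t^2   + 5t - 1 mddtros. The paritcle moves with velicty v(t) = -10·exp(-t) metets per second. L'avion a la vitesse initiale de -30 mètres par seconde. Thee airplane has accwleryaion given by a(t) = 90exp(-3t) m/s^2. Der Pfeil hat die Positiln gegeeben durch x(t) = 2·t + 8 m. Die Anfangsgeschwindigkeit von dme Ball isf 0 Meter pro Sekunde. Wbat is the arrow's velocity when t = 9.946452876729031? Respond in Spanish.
Debemos derivar nuestra ecuación de la posición x(t) = 2·t + 8 1 vez. La derivada de la posición da la velocidad: v(t) = 2. De la ecuación de la velocidad v(t) = 2, sustituimos t = 9.946452876729031 para obtener v = 2.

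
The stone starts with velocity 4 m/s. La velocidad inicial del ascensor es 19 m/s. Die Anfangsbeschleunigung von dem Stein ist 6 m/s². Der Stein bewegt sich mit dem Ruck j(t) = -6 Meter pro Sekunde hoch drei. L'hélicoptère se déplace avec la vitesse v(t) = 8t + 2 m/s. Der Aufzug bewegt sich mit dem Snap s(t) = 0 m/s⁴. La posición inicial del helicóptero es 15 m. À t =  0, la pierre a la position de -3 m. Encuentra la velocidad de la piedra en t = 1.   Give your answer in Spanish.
Partiendo de la sacudida j(t) = -6, tomamos 2 integrales. Tomando ∫j(t)dt y aplicando a(0) = 6, encontramos a(t) = 6 - 6·t. La antiderivada de la aceleración es la velocidad. Usando v(0) = 4, obtenemos v(t) = -3·t^2 + 6·t + 4. De la ecuación de la velocidad v(t) = -3·t^2 + 6·t + 4, sustituimos t = 1 para obtener v = 7.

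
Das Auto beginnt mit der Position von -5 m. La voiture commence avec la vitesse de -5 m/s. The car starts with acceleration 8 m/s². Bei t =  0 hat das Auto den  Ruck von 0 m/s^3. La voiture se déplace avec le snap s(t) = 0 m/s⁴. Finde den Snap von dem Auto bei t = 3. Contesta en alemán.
Mit s(t) = 0 und Einsetzen von t = 3, finden wir s = 0.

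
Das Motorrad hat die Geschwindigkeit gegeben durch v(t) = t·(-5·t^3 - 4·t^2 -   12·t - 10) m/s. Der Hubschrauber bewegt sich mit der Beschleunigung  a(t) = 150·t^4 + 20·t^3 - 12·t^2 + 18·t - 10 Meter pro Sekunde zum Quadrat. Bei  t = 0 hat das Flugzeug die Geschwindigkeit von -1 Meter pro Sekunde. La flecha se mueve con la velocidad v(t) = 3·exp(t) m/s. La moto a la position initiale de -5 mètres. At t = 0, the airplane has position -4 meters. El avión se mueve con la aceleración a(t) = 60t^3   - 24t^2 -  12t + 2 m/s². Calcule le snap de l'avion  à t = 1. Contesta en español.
Para resolver esto, necesitamos tomar 2 derivadas de nuestra ecuación de la aceleración a(t) = 60·t^3 - 24·t^2 - 12·t + 2. La derivada de la aceleración da la sacudida: j(t) = 180·t^2 - 48·t - 12. Tomando d/dt de j(t), encontramos s(t) = 360·t - 48. Usando s(t) = 360·t - 48 y sustituyendo t = 1, encontramos s = 312.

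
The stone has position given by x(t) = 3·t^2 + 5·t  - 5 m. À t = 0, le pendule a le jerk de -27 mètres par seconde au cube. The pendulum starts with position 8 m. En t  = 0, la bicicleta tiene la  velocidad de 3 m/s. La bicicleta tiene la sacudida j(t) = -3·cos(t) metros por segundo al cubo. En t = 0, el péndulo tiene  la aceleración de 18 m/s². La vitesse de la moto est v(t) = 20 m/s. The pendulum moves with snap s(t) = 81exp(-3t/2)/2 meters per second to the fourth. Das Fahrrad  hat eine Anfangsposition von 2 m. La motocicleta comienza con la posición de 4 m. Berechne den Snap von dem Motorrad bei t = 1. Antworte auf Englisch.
We must differentiate our velocity equation v(t) = 20 3 times. Taking d/dt of v(t), we find a(t) = 0. Taking d/dt of a(t), we find j(t) = 0. The derivative of jerk gives snap: s(t) = 0. We have snap s(t) = 0. Substituting t = 1: s(1) = 0.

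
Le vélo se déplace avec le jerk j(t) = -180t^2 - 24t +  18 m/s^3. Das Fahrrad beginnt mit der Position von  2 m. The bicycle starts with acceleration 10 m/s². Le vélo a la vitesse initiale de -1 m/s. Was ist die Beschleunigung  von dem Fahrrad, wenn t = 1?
Um dies zu lösen, müssen wir 1 Integral unserer Gleichung für den Ruck j(t) = -180·t^2 - 24·t + 18 finden. Mit ∫j(t)dt und Anwendung von a(0) = 10, finden wir a(t) = -60·t^3 - 12·t^2 + 18·t + 10. Wir haben die Beschleunigung a(t) = -60·t^3 - 12·t^2 + 18·t + 10. Durch Einsetzen von t = 1: a(1) = -44.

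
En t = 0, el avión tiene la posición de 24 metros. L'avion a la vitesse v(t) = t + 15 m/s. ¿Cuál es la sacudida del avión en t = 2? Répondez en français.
En partant de la vitesse v(t) = t + 15, nous prenons 2 dérivées. En prenant d/dt de v(t), nous trouvons a(t) = 1. En prenant d/dt de a(t), nous trouvons j(t) = 0. De l'équation du jerk j(t) = 0, nous substituons t = 2 pour obtenir j = 0.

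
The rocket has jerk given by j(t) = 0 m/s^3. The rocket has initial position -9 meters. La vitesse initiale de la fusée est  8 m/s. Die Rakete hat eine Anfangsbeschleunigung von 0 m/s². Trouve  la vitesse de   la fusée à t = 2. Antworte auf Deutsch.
Wir müssen unsere Gleichung für den Ruck j(t) = 0 2-mal integrieren. Die Stammfunktion von dem Ruck ist die Beschleunigung. Mit a(0) = 0 erhalten wir a(t) = 0. Die Stammfunktion von der Beschleunigung, mit v(0) = 8, ergibt die Geschwindigkeit: v(t) = 8. Aus der Gleichung für die Geschwindigkeit v(t) = 8, setzen wir t = 2 ein und erhalten v = 8.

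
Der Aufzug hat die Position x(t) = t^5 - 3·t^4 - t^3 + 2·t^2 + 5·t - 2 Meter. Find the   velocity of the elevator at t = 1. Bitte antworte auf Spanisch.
Debemos derivar nuestra ecuación de la posición x(t) = t^5 - 3·t^4 - t^3 + 2·t^2 + 5·t - 2 1 vez. Tomando d/dt de x(t), encontramos v(t) = 5·t^4 - 12·t^3 - 3·t^2 + 4·t + 5. Usando v(t) = 5·t^4 - 12·t^3 - 3·t^2 + 4·t + 5 y sustituyendo t = 1, encontramos v = -1.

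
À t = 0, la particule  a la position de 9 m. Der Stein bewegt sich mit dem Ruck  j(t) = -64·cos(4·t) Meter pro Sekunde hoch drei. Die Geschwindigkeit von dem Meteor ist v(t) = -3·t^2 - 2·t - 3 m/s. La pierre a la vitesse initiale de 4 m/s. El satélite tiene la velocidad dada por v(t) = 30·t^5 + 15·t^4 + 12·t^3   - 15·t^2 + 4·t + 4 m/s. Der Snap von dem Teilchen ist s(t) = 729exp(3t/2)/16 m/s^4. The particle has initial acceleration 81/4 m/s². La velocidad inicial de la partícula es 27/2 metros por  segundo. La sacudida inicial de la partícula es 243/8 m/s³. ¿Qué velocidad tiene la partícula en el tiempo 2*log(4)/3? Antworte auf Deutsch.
Ausgehend von dem Snap s(t) = 729·exp(3·t/2)/16, nehmen wir 3 Stammfunktionen. Das Integral von dem Snap ist der Ruck. Mit j(0) = 243/8 erhalten wir j(t) = 243·exp(3·t/2)/8. Durch Integration von dem Ruck und Verwendung der Anfangsbedingung a(0) = 81/4, erhalten wir a(t) = 81·exp(3·t/2)/4. Das Integral von der Beschleunigung ist die Geschwindigkeit. Mit v(0) = 27/2 erhalten wir v(t) = 27·exp(3·t/2)/2. Aus der Gleichung für die Geschwindigkeit v(t) = 27·exp(3·t/2)/2, setzen wir t = 2*log(4)/3 ein und erhalten v = 54.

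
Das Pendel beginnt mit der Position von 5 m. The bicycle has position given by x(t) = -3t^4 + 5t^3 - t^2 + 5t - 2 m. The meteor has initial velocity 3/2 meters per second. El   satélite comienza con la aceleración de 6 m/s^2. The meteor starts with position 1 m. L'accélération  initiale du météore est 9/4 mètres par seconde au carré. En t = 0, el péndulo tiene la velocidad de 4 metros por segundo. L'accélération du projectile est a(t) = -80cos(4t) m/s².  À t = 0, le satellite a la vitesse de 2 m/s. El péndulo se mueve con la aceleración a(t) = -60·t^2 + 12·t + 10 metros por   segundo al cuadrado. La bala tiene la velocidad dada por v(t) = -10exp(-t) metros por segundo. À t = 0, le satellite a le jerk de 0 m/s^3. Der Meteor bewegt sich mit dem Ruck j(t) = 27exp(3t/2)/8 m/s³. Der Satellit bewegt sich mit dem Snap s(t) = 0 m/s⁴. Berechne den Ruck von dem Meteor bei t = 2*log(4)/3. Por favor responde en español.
Tenemos la sacudida j(t) = 27·exp(3·t/2)/8. Sustituyendo t = 2*log(4)/3: j(2*log(4)/3) = 27/2.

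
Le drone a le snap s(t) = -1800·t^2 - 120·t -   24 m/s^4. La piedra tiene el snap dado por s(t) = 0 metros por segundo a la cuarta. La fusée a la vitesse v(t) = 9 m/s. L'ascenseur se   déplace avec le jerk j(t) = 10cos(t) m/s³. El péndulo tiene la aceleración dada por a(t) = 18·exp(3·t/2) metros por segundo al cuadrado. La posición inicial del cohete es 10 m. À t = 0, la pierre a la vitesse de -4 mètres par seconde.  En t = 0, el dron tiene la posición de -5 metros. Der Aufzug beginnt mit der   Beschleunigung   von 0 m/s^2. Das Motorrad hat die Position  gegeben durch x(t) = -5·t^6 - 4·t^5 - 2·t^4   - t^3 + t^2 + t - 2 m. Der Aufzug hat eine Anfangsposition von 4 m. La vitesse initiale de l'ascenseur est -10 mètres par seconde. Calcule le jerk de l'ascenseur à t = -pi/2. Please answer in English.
We have jerk j(t) = 10·cos(t). Substituting t = -pi/2: j(-pi/2) = 0.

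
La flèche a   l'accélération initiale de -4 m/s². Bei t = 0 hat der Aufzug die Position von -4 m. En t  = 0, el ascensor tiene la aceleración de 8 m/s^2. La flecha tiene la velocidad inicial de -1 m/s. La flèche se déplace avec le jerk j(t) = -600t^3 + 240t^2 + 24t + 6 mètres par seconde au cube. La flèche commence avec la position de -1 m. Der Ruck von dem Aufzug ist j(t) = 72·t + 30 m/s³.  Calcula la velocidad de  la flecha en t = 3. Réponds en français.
Pour résoudre ceci, nous devons prendre 2 primitives de notre équation du jerk j(t) = -600·t^3 + 240·t^2 + 24·t + 6. L'intégrale du jerk est l'accélération. En utilisant a(0) = -4, nous obtenons a(t) = -150·t^4 + 80·t^3 + 12·t^2 + 6·t - 4. L'intégrale de l'accélération, avec v(0) = -1, donne la vitesse: v(t) = -30·t^5 + 20·t^4 + 4·t^3 + 3·t^2 - 4·t - 1. De l'équation de la vitesse v(t) = -30·t^5 + 20·t^4 + 4·t^3 + 3·t^2 - 4·t - 1, nous substituons t = 3 pour obtenir v = -5548.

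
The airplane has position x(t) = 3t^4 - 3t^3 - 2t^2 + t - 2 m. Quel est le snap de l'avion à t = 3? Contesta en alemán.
Um dies zu lösen, müssen wir 4 Ableitungen unserer Gleichung für die Position x(t) = 3·t^4 - 3·t^3 - 2·t^2 + t - 2 nehmen. Durch Ableiten von der Position erhalten wir die Geschwindigkeit: v(t) = 12·t^3 - 9·t^2 - 4·t + 1. Mit d/dt von v(t) finden wir a(t) = 36·t^2 - 18·t - 4. Die Ableitung von der Beschleunigung ergibt den Ruck: j(t) = 72·t - 18. Mit d/dt von j(t) finden wir s(t) = 72. Wir haben den Snap s(t) = 72. Durch Einsetzen von t = 3: s(3) = 72.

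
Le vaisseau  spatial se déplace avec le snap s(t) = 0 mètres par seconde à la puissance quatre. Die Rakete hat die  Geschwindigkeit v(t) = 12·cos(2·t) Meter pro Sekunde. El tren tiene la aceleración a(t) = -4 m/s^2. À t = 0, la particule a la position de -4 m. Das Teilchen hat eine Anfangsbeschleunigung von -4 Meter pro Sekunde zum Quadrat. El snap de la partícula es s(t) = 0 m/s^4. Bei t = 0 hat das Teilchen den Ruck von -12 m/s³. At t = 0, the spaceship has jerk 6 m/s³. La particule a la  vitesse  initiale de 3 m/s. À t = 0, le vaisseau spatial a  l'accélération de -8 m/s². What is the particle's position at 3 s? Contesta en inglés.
We must find the antiderivative of our snap equation s(t) = 0 4 times. The integral of snap is jerk. Using j(0) = -12, we get j(t) = -12. The antiderivative of jerk, with a(0) = -4, gives acceleration: a(t) = -12·t - 4. Taking ∫a(t)dt and applying v(0) = 3, we find v(t) = -6·t^2 - 4·t + 3. The antiderivative of velocity is position. Using x(0) = -4, we get x(t) = -2·t^3 - 2·t^2 + 3·t - 4. Using x(t) = -2·t^3 - 2·t^2 + 3·t - 4 and substituting t = 3, we find x = -67.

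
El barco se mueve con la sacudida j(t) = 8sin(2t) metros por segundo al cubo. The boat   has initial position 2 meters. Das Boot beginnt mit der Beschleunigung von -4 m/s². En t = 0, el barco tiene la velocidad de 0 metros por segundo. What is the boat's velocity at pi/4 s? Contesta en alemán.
Ausgehend von dem Ruck j(t) = 8·sin(2·t), nehmen wir 2 Stammfunktionen. Die Stammfunktion von dem Ruck, mit a(0) = -4, ergibt die Beschleunigung: a(t) = -4·cos(2·t). Das Integral von der Beschleunigung, mit v(0) = 0, ergibt die Geschwindigkeit: v(t) = -2·sin(2·t). Aus der Gleichung für die Geschwindigkeit v(t) = -2·sin(2·t), setzen wir t = pi/4 ein und erhalten v = -2.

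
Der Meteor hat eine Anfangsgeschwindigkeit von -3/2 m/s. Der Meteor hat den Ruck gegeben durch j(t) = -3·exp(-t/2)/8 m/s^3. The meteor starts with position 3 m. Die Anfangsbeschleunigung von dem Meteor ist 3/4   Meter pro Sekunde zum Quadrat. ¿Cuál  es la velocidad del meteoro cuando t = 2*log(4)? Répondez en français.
Pour résoudre ceci, nous devons prendre 2 intégrales de notre équation du jerk j(t) = -3·exp(-t/2)/8. La primitive du jerk, avec a(0) = 3/4, donne l'accélération: a(t) = 3·exp(-t/2)/4. En prenant ∫a(t)dt et en appliquant v(0) = -3/2, nous trouvons v(t) = -3·exp(-t/2)/2. De l'équation de la vitesse v(t) = -3·exp(-t/2)/2, nous substituons t = 2*log(4) pour obtenir v = -3/8.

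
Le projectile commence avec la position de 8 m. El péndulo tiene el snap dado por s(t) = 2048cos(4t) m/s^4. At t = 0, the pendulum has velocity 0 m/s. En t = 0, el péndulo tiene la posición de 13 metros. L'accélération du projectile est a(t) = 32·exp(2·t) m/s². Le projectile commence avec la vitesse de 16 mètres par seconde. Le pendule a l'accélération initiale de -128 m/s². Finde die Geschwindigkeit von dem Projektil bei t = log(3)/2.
Wir müssen unsere Gleichung für die Beschleunigung a(t) = 32·exp(2·t) 1-mal integrieren. Das Integral von der Beschleunigung ist die Geschwindigkeit. Mit v(0) = 16 erhalten wir v(t) = 16·exp(2·t). Wir haben die Geschwindigkeit v(t) = 16·exp(2·t). Durch Einsetzen von t = log(3)/2: v(log(3)/2) = 48.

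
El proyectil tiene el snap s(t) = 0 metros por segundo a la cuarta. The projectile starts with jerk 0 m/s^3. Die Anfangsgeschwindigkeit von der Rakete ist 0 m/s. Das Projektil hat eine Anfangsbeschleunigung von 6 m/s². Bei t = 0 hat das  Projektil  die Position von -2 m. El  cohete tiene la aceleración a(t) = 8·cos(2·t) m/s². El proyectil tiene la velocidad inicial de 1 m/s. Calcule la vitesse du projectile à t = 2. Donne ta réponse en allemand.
Wir müssen die Stammfunktion unserer Gleichung für den Snap s(t) = 0 3-mal finden. Das Integral von dem Snap, mit j(0) = 0, ergibt den Ruck: j(t) = 0. Die Stammfunktion von dem Ruck ist die Beschleunigung. Mit a(0) = 6 erhalten wir a(t) = 6. Durch Integration von der Beschleunigung und Verwendung der Anfangsbedingung v(0) = 1, erhalten wir v(t) = 6·t + 1. Mit v(t) = 6·t + 1 und Einsetzen von t = 2, finden wir v = 13.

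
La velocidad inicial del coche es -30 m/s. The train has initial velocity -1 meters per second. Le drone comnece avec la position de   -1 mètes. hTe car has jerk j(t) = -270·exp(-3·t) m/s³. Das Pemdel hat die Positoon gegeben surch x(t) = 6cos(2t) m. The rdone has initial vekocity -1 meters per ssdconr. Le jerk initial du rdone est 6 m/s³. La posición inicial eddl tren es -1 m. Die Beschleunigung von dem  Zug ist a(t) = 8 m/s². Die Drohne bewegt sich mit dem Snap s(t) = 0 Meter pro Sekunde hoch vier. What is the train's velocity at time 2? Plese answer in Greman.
Wir müssen unsere Gleichung für die Beschleunigung a(t) = 8 1-mal integrieren. Das Integral von der Beschleunigung ist die Geschwindigkeit. Mit v(0) = -1 erhalten wir v(t) = 8·t - 1. Mit v(t) = 8·t - 1 und Einsetzen von t = 2, finden wir v = 15.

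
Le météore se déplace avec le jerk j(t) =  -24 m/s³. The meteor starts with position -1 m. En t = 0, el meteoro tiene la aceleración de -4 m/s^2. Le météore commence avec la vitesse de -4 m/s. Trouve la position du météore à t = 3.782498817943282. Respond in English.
To find the answer, we compute 3 integrals of j(t) = -24. Integrating jerk and using the initial condition a(0) = -4, we get a(t) = -24·t - 4. The integral of acceleration is velocity. Using v(0) = -4, we get v(t) = -12·t^2 - 4·t - 4. Finding the antiderivative of v(t) and using x(0) = -1: x(t) = -4·t^3 - 2·t^2 - 4·t - 1. We have position x(t) = -4·t^3 - 2·t^2 - 4·t - 1. Substituting t = 3.782498817943282: x(3.782498817943282) = -261.213930505252.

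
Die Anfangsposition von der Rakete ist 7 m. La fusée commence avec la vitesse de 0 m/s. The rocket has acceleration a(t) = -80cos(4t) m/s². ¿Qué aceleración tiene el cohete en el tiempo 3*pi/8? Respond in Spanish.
Usando a(t) = -80·cos(4·t) y sustituyendo t = 3*pi/8, encontramos a = 0.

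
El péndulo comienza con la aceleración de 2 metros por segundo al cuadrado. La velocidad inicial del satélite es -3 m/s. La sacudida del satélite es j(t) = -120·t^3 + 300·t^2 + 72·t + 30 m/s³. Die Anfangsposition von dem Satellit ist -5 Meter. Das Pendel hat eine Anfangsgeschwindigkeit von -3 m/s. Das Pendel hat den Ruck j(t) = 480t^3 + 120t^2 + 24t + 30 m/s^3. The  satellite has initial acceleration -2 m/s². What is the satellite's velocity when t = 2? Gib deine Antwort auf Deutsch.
Um dies zu lösen, müssen wir 2 Stammfunktionen unserer Gleichung für den Ruck j(t) = -120·t^3 + 300·t^2 + 72·t + 30 finden. Das Integral von dem Ruck, mit a(0) = -2, ergibt die Beschleunigung: a(t) = -30·t^4 + 100·t^3 + 36·t^2 + 30·t - 2. Die Stammfunktion von der Beschleunigung ist die Geschwindigkeit. Mit v(0) = -3 erhalten wir v(t) = -6·t^5 + 25·t^4 + 12·t^3 + 15·t^2 - 2·t - 3. Mit v(t) = -6·t^5 + 25·t^4 + 12·t^3 + 15·t^2 - 2·t - 3 und Einsetzen von t = 2, finden wir v = 357.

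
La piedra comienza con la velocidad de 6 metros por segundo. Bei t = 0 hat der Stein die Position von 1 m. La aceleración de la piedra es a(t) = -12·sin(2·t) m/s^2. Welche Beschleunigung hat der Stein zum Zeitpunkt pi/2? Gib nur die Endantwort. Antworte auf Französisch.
a(pi/2) = 0.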